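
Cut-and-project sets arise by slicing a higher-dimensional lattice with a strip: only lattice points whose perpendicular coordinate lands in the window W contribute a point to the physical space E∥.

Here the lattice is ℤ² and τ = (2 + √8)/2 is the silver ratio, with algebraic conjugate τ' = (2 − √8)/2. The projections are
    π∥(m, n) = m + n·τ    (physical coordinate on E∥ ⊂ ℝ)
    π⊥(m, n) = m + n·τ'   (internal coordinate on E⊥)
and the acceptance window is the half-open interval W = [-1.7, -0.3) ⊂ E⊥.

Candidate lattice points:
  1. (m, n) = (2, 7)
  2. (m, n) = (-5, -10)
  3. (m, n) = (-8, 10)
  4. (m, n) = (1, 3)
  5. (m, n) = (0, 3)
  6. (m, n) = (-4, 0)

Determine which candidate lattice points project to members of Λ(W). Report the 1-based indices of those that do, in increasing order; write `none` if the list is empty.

1, 2, 5

Compute τ' = (2−√8)/2 = -0.414214, so π⊥(m,n) = m -0.414214·n.
[1] lift (2,7): star map gives -0.899495; window check -1.7 ≤ -0.899495 < -0.3 is true → IN Λ
[2] lift (-5,-10): star map gives -0.857864; window check -1.7 ≤ -0.857864 < -0.3 is true → IN Λ
[3] lift (-8,10): star map gives -12.142136; window check -1.7 ≤ -12.142136 < -0.3 is false → out
[4] lift (1,3): star map gives -0.242641; window check -1.7 ≤ -0.242641 < -0.3 is false → out
[5] lift (0,3): star map gives -1.242641; window check -1.7 ≤ -1.242641 < -0.3 is true → IN Λ
[6] lift (-4,0): star map gives -4.000000; window check -1.7 ≤ -4.000000 < -0.3 is false → out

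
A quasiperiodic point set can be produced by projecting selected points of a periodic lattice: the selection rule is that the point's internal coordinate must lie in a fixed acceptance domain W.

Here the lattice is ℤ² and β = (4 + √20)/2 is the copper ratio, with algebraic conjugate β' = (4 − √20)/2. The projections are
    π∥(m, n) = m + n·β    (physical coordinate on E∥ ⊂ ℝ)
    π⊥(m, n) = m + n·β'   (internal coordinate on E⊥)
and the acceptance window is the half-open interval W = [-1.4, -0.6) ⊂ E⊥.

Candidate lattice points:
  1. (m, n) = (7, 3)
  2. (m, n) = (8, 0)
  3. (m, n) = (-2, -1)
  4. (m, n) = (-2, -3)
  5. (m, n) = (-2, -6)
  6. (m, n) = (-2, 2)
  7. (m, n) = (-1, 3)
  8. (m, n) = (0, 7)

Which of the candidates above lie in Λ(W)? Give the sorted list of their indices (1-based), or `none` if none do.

4

β' = (4−√20)/2 ≈ -0.2361.
candidate 1: (m,n)=(7,3) → π∥ = 7+3·β ≈ 19.7082, π⊥ = 7+3·β' ≈ 6.2918 ∉ [-1.4, -0.6) ⇒ out
candidate 2: (m,n)=(8,0) → π∥ = 8+0·β ≈ 8.0000, π⊥ = 8+0·β' ≈ 8.0000 ∉ [-1.4, -0.6) ⇒ out
candidate 3: (m,n)=(-2,-1) → π∥ = -2-1·β ≈ -6.2361, π⊥ = -2-1·β' ≈ -1.7639 ∉ [-1.4, -0.6) ⇒ out
candidate 4: (m,n)=(-2,-3) → π∥ = -2-3·β ≈ -14.7082, π⊥ = -2-3·β' ≈ -1.2918 ∈ [-1.4, -0.6) ⇒ IN Λ
candidate 5: (m,n)=(-2,-6) → π∥ = -2-6·β ≈ -27.4164, π⊥ = -2-6·β' ≈ -0.5836 ∉ [-1.4, -0.6) ⇒ out
candidate 6: (m,n)=(-2,2) → π∥ = -2+2·β ≈ 6.4721, π⊥ = -2+2·β' ≈ -2.4721 ∉ [-1.4, -0.6) ⇒ out
candidate 7: (m,n)=(-1,3) → π∥ = -1+3·β ≈ 11.7082, π⊥ = -1+3·β' ≈ -1.7082 ∉ [-1.4, -0.6) ⇒ out
candidate 8: (m,n)=(0,7) → π∥ = 0+7·β ≈ 29.6525, π⊥ = 0+7·β' ≈ -1.6525 ∉ [-1.4, -0.6) ⇒ out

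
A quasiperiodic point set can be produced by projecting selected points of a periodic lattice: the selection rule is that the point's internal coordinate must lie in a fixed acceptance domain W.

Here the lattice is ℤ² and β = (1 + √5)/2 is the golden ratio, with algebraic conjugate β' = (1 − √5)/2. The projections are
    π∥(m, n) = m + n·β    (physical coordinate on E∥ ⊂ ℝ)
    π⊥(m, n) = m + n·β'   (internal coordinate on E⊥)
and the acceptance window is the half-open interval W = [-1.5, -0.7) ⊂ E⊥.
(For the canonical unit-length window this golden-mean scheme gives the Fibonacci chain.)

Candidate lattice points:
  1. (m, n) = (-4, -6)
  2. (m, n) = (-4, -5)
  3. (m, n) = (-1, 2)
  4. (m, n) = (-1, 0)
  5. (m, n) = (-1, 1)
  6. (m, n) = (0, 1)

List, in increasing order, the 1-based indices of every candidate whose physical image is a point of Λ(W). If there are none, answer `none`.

β' = (1−√5)/2 ≈ -0.618034.
#1 (-4,-6): internal coord -4 + (-6)·β' = -0.291796; -0.291796 ∉ [-1.5, -0.7) → out
#2 (-4,-5): internal coord -4 + (-5)·β' = -0.909830; -0.909830 ∈ [-1.5, -0.7) → IN Λ
#3 (-1,2): internal coord -1 + (2)·β' = -2.236068; -2.236068 ∉ [-1.5, -0.7) → out
#4 (-1,0): internal coord -1 + (0)·β' = -1.000000; -1.000000 ∈ [-1.5, -0.7) → IN Λ
#5 (-1,1): internal coord -1 + (1)·β' = -1.618034; -1.618034 ∉ [-1.5, -0.7) → out
#6 (0,1): internal coord 0 + (1)·β' = -0.618034; -0.618034 ∉ [-1.5, -0.7) → out

2, 4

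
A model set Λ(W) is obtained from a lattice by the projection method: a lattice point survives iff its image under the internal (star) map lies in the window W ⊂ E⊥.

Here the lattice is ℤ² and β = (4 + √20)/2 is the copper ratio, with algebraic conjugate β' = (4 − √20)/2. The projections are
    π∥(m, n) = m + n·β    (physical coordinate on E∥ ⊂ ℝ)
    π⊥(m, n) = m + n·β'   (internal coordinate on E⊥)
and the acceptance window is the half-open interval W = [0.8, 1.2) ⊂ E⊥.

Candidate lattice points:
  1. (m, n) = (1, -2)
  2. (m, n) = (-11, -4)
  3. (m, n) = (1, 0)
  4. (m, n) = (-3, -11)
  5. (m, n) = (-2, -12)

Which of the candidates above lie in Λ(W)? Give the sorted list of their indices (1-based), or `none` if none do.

β' = (4−√20)/2 ≈ -0.23607.
candidate 1: (m,n)=(1,-2) → π∥ = 1-2·β ≈ -7.47214, π⊥ = 1-2·β' ≈ 1.47214 ∉ [0.8, 1.2) ⇒ out
candidate 2: (m,n)=(-11,-4) → π∥ = -11-4·β ≈ -27.94427, π⊥ = -11-4·β' ≈ -10.05573 ∉ [0.8, 1.2) ⇒ out
candidate 3: (m,n)=(1,0) → π∥ = 1+0·β ≈ 1.00000, π⊥ = 1+0·β' ≈ 1.00000 ∈ [0.8, 1.2) ⇒ IN Λ
candidate 4: (m,n)=(-3,-11) → π∥ = -3-11·β ≈ -49.59675, π⊥ = -3-11·β' ≈ -0.40325 ∉ [0.8, 1.2) ⇒ out
candidate 5: (m,n)=(-2,-12) → π∥ = -2-12·β ≈ -52.83282, π⊥ = -2-12·β' ≈ 0.83282 ∈ [0.8, 1.2) ⇒ IN Λ

3, 5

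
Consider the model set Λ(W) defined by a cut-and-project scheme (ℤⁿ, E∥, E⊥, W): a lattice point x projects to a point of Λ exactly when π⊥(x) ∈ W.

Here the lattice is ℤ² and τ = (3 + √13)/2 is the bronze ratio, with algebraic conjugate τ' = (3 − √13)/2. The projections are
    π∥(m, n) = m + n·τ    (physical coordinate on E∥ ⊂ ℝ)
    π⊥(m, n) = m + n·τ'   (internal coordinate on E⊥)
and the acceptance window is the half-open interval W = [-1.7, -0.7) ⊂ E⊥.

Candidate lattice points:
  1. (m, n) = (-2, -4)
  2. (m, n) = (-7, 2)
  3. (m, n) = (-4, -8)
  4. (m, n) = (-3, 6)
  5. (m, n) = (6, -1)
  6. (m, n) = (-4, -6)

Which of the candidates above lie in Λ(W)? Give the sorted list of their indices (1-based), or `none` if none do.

τ' = (3−√13)/2 ≈ -0.302776.
candidate 1: (m,n)=(-2,-4) → π∥ = -2-4·τ ≈ -15.211103, π⊥ = -2-4·τ' ≈ -0.788897 ∈ [-1.7, -0.7) ⇒ IN Λ
candidate 2: (m,n)=(-7,2) → π∥ = -7+2·τ ≈ -0.394449, π⊥ = -7+2·τ' ≈ -7.605551 ∉ [-1.7, -0.7) ⇒ out
candidate 3: (m,n)=(-4,-8) → π∥ = -4-8·τ ≈ -30.422205, π⊥ = -4-8·τ' ≈ -1.577795 ∈ [-1.7, -0.7) ⇒ IN Λ
candidate 4: (m,n)=(-3,6) → π∥ = -3+6·τ ≈ 16.816654, π⊥ = -3+6·τ' ≈ -4.816654 ∉ [-1.7, -0.7) ⇒ out
candidate 5: (m,n)=(6,-1) → π∥ = 6-1·τ ≈ 2.697224, π⊥ = 6-1·τ' ≈ 6.302776 ∉ [-1.7, -0.7) ⇒ out
candidate 6: (m,n)=(-4,-6) → π∥ = -4-6·τ ≈ -23.816654, π⊥ = -4-6·τ' ≈ -2.183346 ∉ [-1.7, -0.7) ⇒ out

1, 3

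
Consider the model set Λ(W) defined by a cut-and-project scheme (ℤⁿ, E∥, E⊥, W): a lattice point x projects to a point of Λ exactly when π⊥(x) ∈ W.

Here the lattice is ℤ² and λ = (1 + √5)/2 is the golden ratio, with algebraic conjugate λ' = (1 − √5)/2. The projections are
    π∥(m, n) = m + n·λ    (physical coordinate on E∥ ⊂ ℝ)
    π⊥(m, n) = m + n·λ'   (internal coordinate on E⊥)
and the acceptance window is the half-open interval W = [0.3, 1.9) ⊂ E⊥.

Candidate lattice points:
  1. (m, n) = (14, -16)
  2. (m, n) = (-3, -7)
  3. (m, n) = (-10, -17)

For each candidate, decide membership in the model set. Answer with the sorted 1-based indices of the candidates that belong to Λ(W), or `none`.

2, 3

Numerically λ ≈ 1.61803 and λ' = −1/λ ≈ -0.61803.
[1] lift (14,-16): star map gives 23.88854; window check 0.3 ≤ 23.88854 < 1.9 is false → out
[2] lift (-3,-7): star map gives 1.32624; window check 0.3 ≤ 1.32624 < 1.9 is true → IN Λ
[3] lift (-10,-17): star map gives 0.50658; window check 0.3 ≤ 0.50658 < 1.9 is true → IN Λ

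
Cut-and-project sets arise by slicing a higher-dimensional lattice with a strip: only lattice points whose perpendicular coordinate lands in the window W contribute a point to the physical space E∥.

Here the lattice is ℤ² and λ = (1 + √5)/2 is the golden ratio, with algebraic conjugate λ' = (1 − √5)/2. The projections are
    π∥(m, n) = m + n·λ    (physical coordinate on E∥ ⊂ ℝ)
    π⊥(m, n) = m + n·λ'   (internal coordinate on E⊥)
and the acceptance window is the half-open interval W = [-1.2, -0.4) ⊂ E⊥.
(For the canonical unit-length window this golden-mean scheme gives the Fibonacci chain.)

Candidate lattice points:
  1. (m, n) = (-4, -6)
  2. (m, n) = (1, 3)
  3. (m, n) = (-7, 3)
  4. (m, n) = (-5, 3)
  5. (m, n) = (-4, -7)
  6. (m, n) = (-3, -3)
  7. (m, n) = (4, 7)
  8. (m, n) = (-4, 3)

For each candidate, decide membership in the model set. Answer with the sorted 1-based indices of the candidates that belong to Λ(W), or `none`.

2, 6

Compute λ' = (1−√5)/2 = -0.618034, so π⊥(m,n) = m -0.618034·n.
[1] lift (-4,-6): star map gives -0.291796; window check -1.2 ≤ -0.291796 < -0.4 is false → out
[2] lift (1,3): star map gives -0.854102; window check -1.2 ≤ -0.854102 < -0.4 is true → IN Λ
[3] lift (-7,3): star map gives -8.854102; window check -1.2 ≤ -8.854102 < -0.4 is false → out
[4] lift (-5,3): star map gives -6.854102; window check -1.2 ≤ -6.854102 < -0.4 is false → out
[5] lift (-4,-7): star map gives 0.326238; window check -1.2 ≤ 0.326238 < -0.4 is false → out
[6] lift (-3,-3): star map gives -1.145898; window check -1.2 ≤ -1.145898 < -0.4 is true → IN Λ
[7] lift (4,7): star map gives -0.326238; window check -1.2 ≤ -0.326238 < -0.4 is false → out
[8] lift (-4,3): star map gives -5.854102; window check -1.2 ≤ -5.854102 < -0.4 is false → out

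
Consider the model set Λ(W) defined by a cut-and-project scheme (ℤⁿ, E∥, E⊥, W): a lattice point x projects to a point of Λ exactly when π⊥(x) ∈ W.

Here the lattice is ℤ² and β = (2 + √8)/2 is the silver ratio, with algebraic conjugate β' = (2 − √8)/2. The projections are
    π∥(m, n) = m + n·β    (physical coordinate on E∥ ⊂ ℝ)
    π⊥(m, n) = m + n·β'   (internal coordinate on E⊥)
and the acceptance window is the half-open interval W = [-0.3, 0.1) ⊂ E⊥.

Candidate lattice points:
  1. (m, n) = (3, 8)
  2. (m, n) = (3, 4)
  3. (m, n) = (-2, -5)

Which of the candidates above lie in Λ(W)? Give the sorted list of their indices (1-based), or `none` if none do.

β' = (2−√8)/2 ≈ -0.41421.
#1 (3,8): internal coord 3 + (8)·β' = -0.31371; -0.31371 ∉ [-0.3, 0.1) → out
#2 (3,4): internal coord 3 + (4)·β' = +1.34315; +1.34315 ∉ [-0.3, 0.1) → out
#3 (-2,-5): internal coord -2 + (-5)·β' = +0.07107; +0.07107 ∈ [-0.3, 0.1) → IN Λ

3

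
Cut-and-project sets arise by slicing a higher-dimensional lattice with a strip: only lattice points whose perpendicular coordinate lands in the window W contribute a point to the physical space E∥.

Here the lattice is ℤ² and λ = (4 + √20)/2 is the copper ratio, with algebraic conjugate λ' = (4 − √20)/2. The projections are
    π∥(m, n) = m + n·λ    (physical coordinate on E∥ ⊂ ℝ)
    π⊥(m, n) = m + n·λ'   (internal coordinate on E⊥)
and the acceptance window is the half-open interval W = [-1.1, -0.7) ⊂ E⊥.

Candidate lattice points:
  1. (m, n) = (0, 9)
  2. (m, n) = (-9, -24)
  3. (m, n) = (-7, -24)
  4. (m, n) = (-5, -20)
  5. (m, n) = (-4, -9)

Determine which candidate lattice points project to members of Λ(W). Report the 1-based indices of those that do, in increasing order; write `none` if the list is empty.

Compute λ' = (4−√20)/2 = -0.23607, so π⊥(m,n) = m -0.23607·n.
candidate 1: (m,n)=(0,9) → π∥ = 0+9·λ ≈ 38.12461, π⊥ = 0+9·λ' ≈ -2.12461 ∉ [-1.1, -0.7) ⇒ out
candidate 2: (m,n)=(-9,-24) → π∥ = -9-24·λ ≈ -110.66563, π⊥ = -9-24·λ' ≈ -3.33437 ∉ [-1.1, -0.7) ⇒ out
candidate 3: (m,n)=(-7,-24) → π∥ = -7-24·λ ≈ -108.66563, π⊥ = -7-24·λ' ≈ -1.33437 ∉ [-1.1, -0.7) ⇒ out
candidate 4: (m,n)=(-5,-20) → π∥ = -5-20·λ ≈ -89.72136, π⊥ = -5-20·λ' ≈ -0.27864 ∉ [-1.1, -0.7) ⇒ out
candidate 5: (m,n)=(-4,-9) → π∥ = -4-9·λ ≈ -42.12461, π⊥ = -4-9·λ' ≈ -1.87539 ∉ [-1.1, -0.7) ⇒ out

none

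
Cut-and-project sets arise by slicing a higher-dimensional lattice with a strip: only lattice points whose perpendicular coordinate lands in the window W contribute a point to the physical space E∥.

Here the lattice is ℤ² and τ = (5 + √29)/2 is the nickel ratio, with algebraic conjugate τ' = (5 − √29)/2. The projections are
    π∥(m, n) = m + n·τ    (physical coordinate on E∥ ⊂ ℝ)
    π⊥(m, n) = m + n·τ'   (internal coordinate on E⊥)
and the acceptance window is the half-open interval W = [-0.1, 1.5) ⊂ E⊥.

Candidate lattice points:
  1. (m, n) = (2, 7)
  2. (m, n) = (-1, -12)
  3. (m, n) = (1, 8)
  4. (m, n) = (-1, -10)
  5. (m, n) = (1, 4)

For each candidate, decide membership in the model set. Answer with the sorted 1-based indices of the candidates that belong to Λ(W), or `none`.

1, 2, 4, 5

Numerically τ ≈ 5.19258 and τ' = −1/τ ≈ -0.19258.
#1 (2,7): internal coord 2 + (7)·τ' = +0.65192; +0.65192 ∈ [-0.1, 1.5) → IN Λ
#2 (-1,-12): internal coord -1 + (-12)·τ' = +1.31099; +1.31099 ∈ [-0.1, 1.5) → IN Λ
#3 (1,8): internal coord 1 + (8)·τ' = -0.54066; -0.54066 ∉ [-0.1, 1.5) → out
#4 (-1,-10): internal coord -1 + (-10)·τ' = +0.92582; +0.92582 ∈ [-0.1, 1.5) → IN Λ
#5 (1,4): internal coord 1 + (4)·τ' = +0.22967; +0.22967 ∈ [-0.1, 1.5) → IN Λ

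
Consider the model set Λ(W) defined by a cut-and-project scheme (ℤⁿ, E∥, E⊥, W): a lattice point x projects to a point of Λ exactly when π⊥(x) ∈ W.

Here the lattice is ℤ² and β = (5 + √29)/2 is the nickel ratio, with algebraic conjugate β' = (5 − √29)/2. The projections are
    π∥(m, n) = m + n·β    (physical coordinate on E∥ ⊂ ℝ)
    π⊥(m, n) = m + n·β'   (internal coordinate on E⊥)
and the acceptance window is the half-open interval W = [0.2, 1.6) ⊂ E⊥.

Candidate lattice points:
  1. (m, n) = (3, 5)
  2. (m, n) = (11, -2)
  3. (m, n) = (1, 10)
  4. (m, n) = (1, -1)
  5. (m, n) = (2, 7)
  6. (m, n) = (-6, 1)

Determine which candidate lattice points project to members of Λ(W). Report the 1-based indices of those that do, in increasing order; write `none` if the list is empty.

4, 5

β' = (5−√29)/2 ≈ -0.1926.
candidate 1: (m,n)=(3,5) → π∥ = 3+5·β ≈ 28.9629, π⊥ = 3+5·β' ≈ 2.0371 ∉ [0.2, 1.6) ⇒ out
candidate 2: (m,n)=(11,-2) → π∥ = 11-2·β ≈ 0.6148, π⊥ = 11-2·β' ≈ 11.3852 ∉ [0.2, 1.6) ⇒ out
candidate 3: (m,n)=(1,10) → π∥ = 1+10·β ≈ 52.9258, π⊥ = 1+10·β' ≈ -0.9258 ∉ [0.2, 1.6) ⇒ out
candidate 4: (m,n)=(1,-1) → π∥ = 1-1·β ≈ -4.1926, π⊥ = 1-1·β' ≈ 1.1926 ∈ [0.2, 1.6) ⇒ IN Λ
candidate 5: (m,n)=(2,7) → π∥ = 2+7·β ≈ 38.3481, π⊥ = 2+7·β' ≈ 0.6519 ∈ [0.2, 1.6) ⇒ IN Λ
candidate 6: (m,n)=(-6,1) → π∥ = -6+1·β ≈ -0.8074, π⊥ = -6+1·β' ≈ -6.1926 ∉ [0.2, 1.6) ⇒ out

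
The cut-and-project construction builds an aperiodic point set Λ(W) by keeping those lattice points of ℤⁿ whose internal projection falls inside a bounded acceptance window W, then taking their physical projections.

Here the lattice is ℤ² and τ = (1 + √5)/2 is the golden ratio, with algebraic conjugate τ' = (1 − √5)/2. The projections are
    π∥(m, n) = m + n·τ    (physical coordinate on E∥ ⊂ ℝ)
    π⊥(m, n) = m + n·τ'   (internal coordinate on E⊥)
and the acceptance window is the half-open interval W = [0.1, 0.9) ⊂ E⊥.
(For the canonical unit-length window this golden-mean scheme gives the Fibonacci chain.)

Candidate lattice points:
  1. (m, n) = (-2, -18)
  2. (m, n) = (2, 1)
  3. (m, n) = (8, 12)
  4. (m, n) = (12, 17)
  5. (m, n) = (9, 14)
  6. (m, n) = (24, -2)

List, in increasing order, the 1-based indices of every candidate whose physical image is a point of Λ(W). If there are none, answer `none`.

3, 5

Compute τ' = (1−√5)/2 = -0.6180, so π⊥(m,n) = m -0.6180·n.
candidate 1: (m,n)=(-2,-18) → π∥ = -2-18·τ ≈ -31.1246, π⊥ = -2-18·τ' ≈ 9.1246 ∉ [0.1, 0.9) ⇒ out
candidate 2: (m,n)=(2,1) → π∥ = 2+1·τ ≈ 3.6180, π⊥ = 2+1·τ' ≈ 1.3820 ∉ [0.1, 0.9) ⇒ out
candidate 3: (m,n)=(8,12) → π∥ = 8+12·τ ≈ 27.4164, π⊥ = 8+12·τ' ≈ 0.5836 ∈ [0.1, 0.9) ⇒ IN Λ
candidate 4: (m,n)=(12,17) → π∥ = 12+17·τ ≈ 39.5066, π⊥ = 12+17·τ' ≈ 1.4934 ∉ [0.1, 0.9) ⇒ out
candidate 5: (m,n)=(9,14) → π∥ = 9+14·τ ≈ 31.6525, π⊥ = 9+14·τ' ≈ 0.3475 ∈ [0.1, 0.9) ⇒ IN Λ
candidate 6: (m,n)=(24,-2) → π∥ = 24-2·τ ≈ 20.7639, π⊥ = 24-2·τ' ≈ 25.2361 ∉ [0.1, 0.9) ⇒ out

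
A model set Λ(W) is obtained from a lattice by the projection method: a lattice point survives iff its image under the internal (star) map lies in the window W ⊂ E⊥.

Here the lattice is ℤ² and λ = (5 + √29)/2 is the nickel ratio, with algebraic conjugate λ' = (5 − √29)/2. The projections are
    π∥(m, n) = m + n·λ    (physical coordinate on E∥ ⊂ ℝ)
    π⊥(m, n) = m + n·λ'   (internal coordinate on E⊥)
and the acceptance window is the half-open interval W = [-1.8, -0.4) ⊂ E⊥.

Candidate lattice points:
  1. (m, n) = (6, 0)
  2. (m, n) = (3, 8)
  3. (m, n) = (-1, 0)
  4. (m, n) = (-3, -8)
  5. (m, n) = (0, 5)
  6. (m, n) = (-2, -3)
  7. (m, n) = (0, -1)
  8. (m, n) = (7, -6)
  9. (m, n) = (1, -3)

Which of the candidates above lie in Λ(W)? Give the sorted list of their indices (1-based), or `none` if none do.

3, 4, 5, 6

Numerically λ ≈ 5.19258 and λ' = −1/λ ≈ -0.19258.
#1 (6,0): internal coord 6 + (0)·λ' = +6.00000; +6.00000 ∉ [-1.8, -0.4) → out
#2 (3,8): internal coord 3 + (8)·λ' = +1.45934; +1.45934 ∉ [-1.8, -0.4) → out
#3 (-1,0): internal coord -1 + (0)·λ' = -1.00000; -1.00000 ∈ [-1.8, -0.4) → IN Λ
#4 (-3,-8): internal coord -3 + (-8)·λ' = -1.45934; -1.45934 ∈ [-1.8, -0.4) → IN Λ
#5 (0,5): internal coord 0 + (5)·λ' = -0.96291; -0.96291 ∈ [-1.8, -0.4) → IN Λ
#6 (-2,-3): internal coord -2 + (-3)·λ' = -1.42225; -1.42225 ∈ [-1.8, -0.4) → IN Λ
#7 (0,-1): internal coord 0 + (-1)·λ' = +0.19258; +0.19258 ∉ [-1.8, -0.4) → out
#8 (7,-6): internal coord 7 + (-6)·λ' = +8.15549; +8.15549 ∉ [-1.8, -0.4) → out
#9 (1,-3): internal coord 1 + (-3)·λ' = +1.57775; +1.57775 ∉ [-1.8, -0.4) → out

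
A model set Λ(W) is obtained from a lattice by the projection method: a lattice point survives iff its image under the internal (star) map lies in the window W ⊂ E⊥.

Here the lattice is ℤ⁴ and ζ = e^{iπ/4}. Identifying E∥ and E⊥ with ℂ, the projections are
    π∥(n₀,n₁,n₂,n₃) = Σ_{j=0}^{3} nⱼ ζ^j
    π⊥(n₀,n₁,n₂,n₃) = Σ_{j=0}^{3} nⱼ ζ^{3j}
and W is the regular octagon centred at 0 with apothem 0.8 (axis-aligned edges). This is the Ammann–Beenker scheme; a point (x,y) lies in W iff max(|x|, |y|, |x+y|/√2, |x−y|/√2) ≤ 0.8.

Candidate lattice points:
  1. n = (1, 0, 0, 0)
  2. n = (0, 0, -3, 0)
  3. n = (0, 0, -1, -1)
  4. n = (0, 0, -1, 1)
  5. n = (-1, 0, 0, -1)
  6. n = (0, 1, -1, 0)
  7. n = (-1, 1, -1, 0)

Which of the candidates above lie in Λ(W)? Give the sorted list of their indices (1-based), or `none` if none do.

3

Internal map: ζ^{3j} for j=0..3 gives (1,0), (−√2/2,√2/2), (0,−1), (√2/2,√2/2).
candidate 1: n = (1, 0, 0, 0) → π⊥ ≈ (+1.0000, +0.0000); max(|x|,|y|,|x±y|/√2) = 1.0000 > 0.8 ⇒ ∉ W
candidate 2: n = (0, 0, -3, 0) → π⊥ ≈ (+0.0000, +3.0000); max(|x|,|y|,|x±y|/√2) = 3.0000 > 0.8 ⇒ ∉ W
candidate 3: n = (0, 0, -1, -1) → π⊥ ≈ (-0.7071, +0.2929); max(|x|,|y|,|x±y|/√2) = 0.7071 ≤ 0.8 ⇒ ∈ W
candidate 4: n = (0, 0, -1, 1) → π⊥ ≈ (+0.7071, +1.7071); max(|x|,|y|,|x±y|/√2) = 1.7071 > 0.8 ⇒ ∉ W
candidate 5: n = (-1, 0, 0, -1) → π⊥ ≈ (-1.7071, -0.7071); max(|x|,|y|,|x±y|/√2) = 1.7071 > 0.8 ⇒ ∉ W
candidate 6: n = (0, 1, -1, 0) → π⊥ ≈ (-0.7071, +1.7071); max(|x|,|y|,|x±y|/√2) = 1.7071 > 0.8 ⇒ ∉ W
candidate 7: n = (-1, 1, -1, 0) → π⊥ ≈ (-1.7071, +1.7071); max(|x|,|y|,|x±y|/√2) = 2.4142 > 0.8 ⇒ ∉ W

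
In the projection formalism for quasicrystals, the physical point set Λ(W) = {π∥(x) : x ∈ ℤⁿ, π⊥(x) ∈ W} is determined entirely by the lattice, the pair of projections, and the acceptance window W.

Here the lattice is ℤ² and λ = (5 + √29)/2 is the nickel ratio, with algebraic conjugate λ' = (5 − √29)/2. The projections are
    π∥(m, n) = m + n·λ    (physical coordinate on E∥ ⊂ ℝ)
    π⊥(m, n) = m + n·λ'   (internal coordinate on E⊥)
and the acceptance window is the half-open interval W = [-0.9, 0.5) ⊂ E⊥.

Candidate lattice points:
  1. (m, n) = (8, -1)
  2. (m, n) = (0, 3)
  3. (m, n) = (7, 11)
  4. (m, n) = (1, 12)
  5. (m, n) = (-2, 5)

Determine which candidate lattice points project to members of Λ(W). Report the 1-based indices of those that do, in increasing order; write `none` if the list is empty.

2

Compute λ' = (5−√29)/2 = -0.19258, so π⊥(m,n) = m -0.19258·n.
#1 (8,-1): internal coord 8 + (-1)·λ' = +8.19258; +8.19258 ∉ [-0.9, 0.5) → out
#2 (0,3): internal coord 0 + (3)·λ' = -0.57775; -0.57775 ∈ [-0.9, 0.5) → IN Λ
#3 (7,11): internal coord 7 + (11)·λ' = +4.88159; +4.88159 ∉ [-0.9, 0.5) → out
#4 (1,12): internal coord 1 + (12)·λ' = -1.31099; -1.31099 ∉ [-0.9, 0.5) → out
#5 (-2,5): internal coord -2 + (5)·λ' = -2.96291; -2.96291 ∉ [-0.9, 0.5) → out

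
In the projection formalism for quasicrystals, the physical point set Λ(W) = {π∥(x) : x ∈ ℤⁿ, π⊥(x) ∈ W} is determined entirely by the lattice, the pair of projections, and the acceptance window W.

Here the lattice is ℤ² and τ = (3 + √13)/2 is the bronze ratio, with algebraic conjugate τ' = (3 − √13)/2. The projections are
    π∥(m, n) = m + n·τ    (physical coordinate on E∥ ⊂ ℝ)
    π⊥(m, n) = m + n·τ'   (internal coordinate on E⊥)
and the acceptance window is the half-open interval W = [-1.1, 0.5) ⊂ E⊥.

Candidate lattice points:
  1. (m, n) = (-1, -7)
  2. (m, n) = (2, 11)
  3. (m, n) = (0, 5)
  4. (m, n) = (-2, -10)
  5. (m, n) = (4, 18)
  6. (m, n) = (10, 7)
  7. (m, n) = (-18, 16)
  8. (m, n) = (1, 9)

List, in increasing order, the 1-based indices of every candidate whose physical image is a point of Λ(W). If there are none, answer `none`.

none

Compute τ' = (3−√13)/2 = -0.302776, so π⊥(m,n) = m -0.302776·n.
[1] lift (-1,-7): star map gives 1.119429; window check -1.1 ≤ 1.119429 < 0.5 is false → out
[2] lift (2,11): star map gives -1.330532; window check -1.1 ≤ -1.330532 < 0.5 is false → out
[3] lift (0,5): star map gives -1.513878; window check -1.1 ≤ -1.513878 < 0.5 is false → out
[4] lift (-2,-10): star map gives 1.027756; window check -1.1 ≤ 1.027756 < 0.5 is false → out
[5] lift (4,18): star map gives -1.449961; window check -1.1 ≤ -1.449961 < 0.5 is false → out
[6] lift (10,7): star map gives 7.880571; window check -1.1 ≤ 7.880571 < 0.5 is false → out
[7] lift (-18,16): star map gives -22.844410; window check -1.1 ≤ -22.844410 < 0.5 is false → out
[8] lift (1,9): star map gives -1.724981; window check -1.1 ≤ -1.724981 < 0.5 is false → out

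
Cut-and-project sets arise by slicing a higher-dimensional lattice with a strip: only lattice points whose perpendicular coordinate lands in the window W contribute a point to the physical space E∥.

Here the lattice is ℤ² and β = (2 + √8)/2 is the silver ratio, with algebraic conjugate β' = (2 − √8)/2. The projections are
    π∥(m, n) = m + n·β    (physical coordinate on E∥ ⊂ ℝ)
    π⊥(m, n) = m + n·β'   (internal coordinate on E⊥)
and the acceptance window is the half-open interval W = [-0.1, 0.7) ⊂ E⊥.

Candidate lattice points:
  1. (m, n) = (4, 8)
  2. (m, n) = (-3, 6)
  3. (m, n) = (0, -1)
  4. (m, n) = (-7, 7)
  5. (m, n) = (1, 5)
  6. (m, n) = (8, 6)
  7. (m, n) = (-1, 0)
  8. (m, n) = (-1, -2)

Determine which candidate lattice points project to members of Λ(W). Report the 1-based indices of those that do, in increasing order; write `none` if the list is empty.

1, 3

Numerically β ≈ 2.41421 and β' = −1/β ≈ -0.41421.
candidate 1: (m,n)=(4,8) → π∥ = 4+8·β ≈ 23.31371, π⊥ = 4+8·β' ≈ 0.68629 ∈ [-0.1, 0.7) ⇒ IN Λ
candidate 2: (m,n)=(-3,6) → π∥ = -3+6·β ≈ 11.48528, π⊥ = -3+6·β' ≈ -5.48528 ∉ [-0.1, 0.7) ⇒ out
candidate 3: (m,n)=(0,-1) → π∥ = 0-1·β ≈ -2.41421, π⊥ = 0-1·β' ≈ 0.41421 ∈ [-0.1, 0.7) ⇒ IN Λ
candidate 4: (m,n)=(-7,7) → π∥ = -7+7·β ≈ 9.89949, π⊥ = -7+7·β' ≈ -9.89949 ∉ [-0.1, 0.7) ⇒ out
candidate 5: (m,n)=(1,5) → π∥ = 1+5·β ≈ 13.07107, π⊥ = 1+5·β' ≈ -1.07107 ∉ [-0.1, 0.7) ⇒ out
candidate 6: (m,n)=(8,6) → π∥ = 8+6·β ≈ 22.48528, π⊥ = 8+6·β' ≈ 5.51472 ∉ [-0.1, 0.7) ⇒ out
candidate 7: (m,n)=(-1,0) → π∥ = -1+0·β ≈ -1.00000, π⊥ = -1+0·β' ≈ -1.00000 ∉ [-0.1, 0.7) ⇒ out
candidate 8: (m,n)=(-1,-2) → π∥ = -1-2·β ≈ -5.82843, π⊥ = -1-2·β' ≈ -0.17157 ∉ [-0.1, 0.7) ⇒ out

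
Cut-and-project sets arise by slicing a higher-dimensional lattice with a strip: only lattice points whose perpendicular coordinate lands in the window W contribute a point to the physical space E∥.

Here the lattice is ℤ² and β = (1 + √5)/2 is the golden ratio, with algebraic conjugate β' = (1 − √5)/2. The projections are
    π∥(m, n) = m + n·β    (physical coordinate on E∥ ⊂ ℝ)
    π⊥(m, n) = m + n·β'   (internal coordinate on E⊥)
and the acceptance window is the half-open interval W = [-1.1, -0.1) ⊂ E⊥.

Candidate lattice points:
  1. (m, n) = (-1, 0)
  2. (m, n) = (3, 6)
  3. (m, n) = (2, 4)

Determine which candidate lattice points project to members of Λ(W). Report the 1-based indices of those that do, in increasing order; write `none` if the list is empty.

1, 2, 3

Numerically β ≈ 1.618034 and β' = −1/β ≈ -0.618034.
#1 (-1,0): internal coord -1 + (0)·β' = -1.000000; -1.000000 ∈ [-1.1, -0.1) → IN Λ
#2 (3,6): internal coord 3 + (6)·β' = -0.708204; -0.708204 ∈ [-1.1, -0.1) → IN Λ
#3 (2,4): internal coord 2 + (4)·β' = -0.472136; -0.472136 ∈ [-1.1, -0.1) → IN Λ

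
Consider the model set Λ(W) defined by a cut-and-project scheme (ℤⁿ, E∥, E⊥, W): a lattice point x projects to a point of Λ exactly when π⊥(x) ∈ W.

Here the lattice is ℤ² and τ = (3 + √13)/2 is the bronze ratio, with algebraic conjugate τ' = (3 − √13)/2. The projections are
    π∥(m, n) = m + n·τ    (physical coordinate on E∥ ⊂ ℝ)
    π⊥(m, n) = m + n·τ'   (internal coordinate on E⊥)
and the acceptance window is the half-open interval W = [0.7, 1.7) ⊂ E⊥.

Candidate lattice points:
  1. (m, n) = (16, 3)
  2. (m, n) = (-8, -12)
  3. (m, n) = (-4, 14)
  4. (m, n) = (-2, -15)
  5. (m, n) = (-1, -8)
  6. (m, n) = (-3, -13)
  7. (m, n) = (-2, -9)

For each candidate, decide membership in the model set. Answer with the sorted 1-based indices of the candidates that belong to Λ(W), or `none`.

τ' = (3−√13)/2 ≈ -0.30278.
candidate 1: (m,n)=(16,3) → π∥ = 16+3·τ ≈ 25.90833, π⊥ = 16+3·τ' ≈ 15.09167 ∉ [0.7, 1.7) ⇒ out
candidate 2: (m,n)=(-8,-12) → π∥ = -8-12·τ ≈ -47.63331, π⊥ = -8-12·τ' ≈ -4.36669 ∉ [0.7, 1.7) ⇒ out
candidate 3: (m,n)=(-4,14) → π∥ = -4+14·τ ≈ 42.23886, π⊥ = -4+14·τ' ≈ -8.23886 ∉ [0.7, 1.7) ⇒ out
candidate 4: (m,n)=(-2,-15) → π∥ = -2-15·τ ≈ -51.54163, π⊥ = -2-15·τ' ≈ 2.54163 ∉ [0.7, 1.7) ⇒ out
candidate 5: (m,n)=(-1,-8) → π∥ = -1-8·τ ≈ -27.42221, π⊥ = -1-8·τ' ≈ 1.42221 ∈ [0.7, 1.7) ⇒ IN Λ
candidate 6: (m,n)=(-3,-13) → π∥ = -3-13·τ ≈ -45.93608, π⊥ = -3-13·τ' ≈ 0.93608 ∈ [0.7, 1.7) ⇒ IN Λ
candidate 7: (m,n)=(-2,-9) → π∥ = -2-9·τ ≈ -31.72498, π⊥ = -2-9·τ' ≈ 0.72498 ∈ [0.7, 1.7) ⇒ IN Λ

5, 6, 7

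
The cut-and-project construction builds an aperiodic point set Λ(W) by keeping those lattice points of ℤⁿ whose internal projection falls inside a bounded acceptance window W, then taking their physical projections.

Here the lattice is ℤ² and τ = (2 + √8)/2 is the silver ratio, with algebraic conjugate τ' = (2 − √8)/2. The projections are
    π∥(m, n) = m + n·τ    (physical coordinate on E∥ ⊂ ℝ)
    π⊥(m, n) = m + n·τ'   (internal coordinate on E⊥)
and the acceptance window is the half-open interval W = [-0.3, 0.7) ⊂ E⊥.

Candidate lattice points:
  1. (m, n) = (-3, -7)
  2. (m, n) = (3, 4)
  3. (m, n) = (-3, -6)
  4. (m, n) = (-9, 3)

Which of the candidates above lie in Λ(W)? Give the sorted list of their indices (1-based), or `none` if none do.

Compute τ' = (2−√8)/2 = -0.414214, so π⊥(m,n) = m -0.414214·n.
[1] lift (-3,-7): star map gives -0.100505; window check -0.3 ≤ -0.100505 < 0.7 is true → IN Λ
[2] lift (3,4): star map gives 1.343146; window check -0.3 ≤ 1.343146 < 0.7 is false → out
[3] lift (-3,-6): star map gives -0.514719; window check -0.3 ≤ -0.514719 < 0.7 is false → out
[4] lift (-9,3): star map gives -10.242641; window check -0.3 ≤ -10.242641 < 0.7 is false → out

1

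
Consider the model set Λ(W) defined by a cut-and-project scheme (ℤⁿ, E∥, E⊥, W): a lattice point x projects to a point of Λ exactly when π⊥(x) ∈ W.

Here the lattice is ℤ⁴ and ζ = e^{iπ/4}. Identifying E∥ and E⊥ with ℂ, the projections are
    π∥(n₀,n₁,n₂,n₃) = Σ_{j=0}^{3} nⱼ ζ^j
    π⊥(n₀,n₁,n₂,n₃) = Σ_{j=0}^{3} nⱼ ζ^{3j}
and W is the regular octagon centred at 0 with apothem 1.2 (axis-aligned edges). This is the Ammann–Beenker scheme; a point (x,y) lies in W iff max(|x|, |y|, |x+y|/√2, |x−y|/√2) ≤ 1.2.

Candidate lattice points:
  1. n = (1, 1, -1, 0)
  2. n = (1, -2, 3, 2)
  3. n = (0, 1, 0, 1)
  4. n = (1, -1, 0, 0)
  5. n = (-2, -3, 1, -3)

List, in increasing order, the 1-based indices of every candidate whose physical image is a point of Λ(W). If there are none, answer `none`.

none

With ζ = e^{iπ/4} the internal vectors are ζ^0,ζ^3,ζ^6,ζ^9.
candidate 1: n = (1, 1, -1, 0) → π⊥ ≈ (+0.2929, +1.7071); max(|x|,|y|,|x±y|/√2) = 1.7071 > 1.2 ⇒ ∉ W
candidate 2: n = (1, -2, 3, 2) → π⊥ ≈ (+3.8284, -3.0000); max(|x|,|y|,|x±y|/√2) = 4.8284 > 1.2 ⇒ ∉ W
candidate 3: n = (0, 1, 0, 1) → π⊥ ≈ (+0.0000, +1.4142); max(|x|,|y|,|x±y|/√2) = 1.4142 > 1.2 ⇒ ∉ W
candidate 4: n = (1, -1, 0, 0) → π⊥ ≈ (+1.7071, -0.7071); max(|x|,|y|,|x±y|/√2) = 1.7071 > 1.2 ⇒ ∉ W
candidate 5: n = (-2, -3, 1, -3) → π⊥ ≈ (-2.0000, -5.2426); max(|x|,|y|,|x±y|/√2) = 5.2426 > 1.2 ⇒ ∉ W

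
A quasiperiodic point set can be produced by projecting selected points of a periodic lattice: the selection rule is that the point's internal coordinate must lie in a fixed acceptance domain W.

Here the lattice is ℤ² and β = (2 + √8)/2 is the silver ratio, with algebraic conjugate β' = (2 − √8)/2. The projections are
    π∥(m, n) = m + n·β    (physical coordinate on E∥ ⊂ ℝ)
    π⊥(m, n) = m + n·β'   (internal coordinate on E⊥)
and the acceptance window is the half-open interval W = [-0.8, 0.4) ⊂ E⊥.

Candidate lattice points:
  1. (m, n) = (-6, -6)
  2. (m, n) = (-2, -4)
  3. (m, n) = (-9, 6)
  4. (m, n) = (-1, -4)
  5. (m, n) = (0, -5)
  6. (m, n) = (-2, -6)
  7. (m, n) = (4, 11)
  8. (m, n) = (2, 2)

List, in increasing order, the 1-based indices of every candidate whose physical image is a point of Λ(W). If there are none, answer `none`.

2, 7

Numerically β ≈ 2.41421 and β' = −1/β ≈ -0.41421.
candidate 1: (m,n)=(-6,-6) → π∥ = -6-6·β ≈ -20.48528, π⊥ = -6-6·β' ≈ -3.51472 ∉ [-0.8, 0.4) ⇒ out
candidate 2: (m,n)=(-2,-4) → π∥ = -2-4·β ≈ -11.65685, π⊥ = -2-4·β' ≈ -0.34315 ∈ [-0.8, 0.4) ⇒ IN Λ
candidate 3: (m,n)=(-9,6) → π∥ = -9+6·β ≈ 5.48528, π⊥ = -9+6·β' ≈ -11.48528 ∉ [-0.8, 0.4) ⇒ out
candidate 4: (m,n)=(-1,-4) → π∥ = -1-4·β ≈ -10.65685, π⊥ = -1-4·β' ≈ 0.65685 ∉ [-0.8, 0.4) ⇒ out
candidate 5: (m,n)=(0,-5) → π∥ = 0-5·β ≈ -12.07107, π⊥ = 0-5·β' ≈ 2.07107 ∉ [-0.8, 0.4) ⇒ out
candidate 6: (m,n)=(-2,-6) → π∥ = -2-6·β ≈ -16.48528, π⊥ = -2-6·β' ≈ 0.48528 ∉ [-0.8, 0.4) ⇒ out
candidate 7: (m,n)=(4,11) → π∥ = 4+11·β ≈ 30.55635, π⊥ = 4+11·β' ≈ -0.55635 ∈ [-0.8, 0.4) ⇒ IN Λ
candidate 8: (m,n)=(2,2) → π∥ = 2+2·β ≈ 6.82843, π⊥ = 2+2·β' ≈ 1.17157 ∉ [-0.8, 0.4) ⇒ out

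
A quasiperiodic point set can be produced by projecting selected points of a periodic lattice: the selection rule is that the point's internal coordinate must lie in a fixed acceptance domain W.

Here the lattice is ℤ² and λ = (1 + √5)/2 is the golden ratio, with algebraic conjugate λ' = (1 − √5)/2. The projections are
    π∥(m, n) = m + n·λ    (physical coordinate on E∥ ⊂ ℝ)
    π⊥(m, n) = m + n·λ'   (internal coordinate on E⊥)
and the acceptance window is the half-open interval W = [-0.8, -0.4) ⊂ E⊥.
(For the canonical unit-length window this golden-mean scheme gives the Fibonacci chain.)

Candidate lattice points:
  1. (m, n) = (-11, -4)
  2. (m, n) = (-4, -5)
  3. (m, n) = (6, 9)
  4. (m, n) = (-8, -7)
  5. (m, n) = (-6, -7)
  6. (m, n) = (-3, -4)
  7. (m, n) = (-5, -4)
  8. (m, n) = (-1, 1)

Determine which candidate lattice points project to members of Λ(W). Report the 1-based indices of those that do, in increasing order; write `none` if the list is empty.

6

Compute λ' = (1−√5)/2 = -0.618034, so π⊥(m,n) = m -0.618034·n.
candidate 1: (m,n)=(-11,-4) → π∥ = -11-4·λ ≈ -17.472136, π⊥ = -11-4·λ' ≈ -8.527864 ∉ [-0.8, -0.4) ⇒ out
candidate 2: (m,n)=(-4,-5) → π∥ = -4-5·λ ≈ -12.090170, π⊥ = -4-5·λ' ≈ -0.909830 ∉ [-0.8, -0.4) ⇒ out
candidate 3: (m,n)=(6,9) → π∥ = 6+9·λ ≈ 20.562306, π⊥ = 6+9·λ' ≈ 0.437694 ∉ [-0.8, -0.4) ⇒ out
candidate 4: (m,n)=(-8,-7) → π∥ = -8-7·λ ≈ -19.326238, π⊥ = -8-7·λ' ≈ -3.673762 ∉ [-0.8, -0.4) ⇒ out
candidate 5: (m,n)=(-6,-7) → π∥ = -6-7·λ ≈ -17.326238, π⊥ = -6-7·λ' ≈ -1.673762 ∉ [-0.8, -0.4) ⇒ out
candidate 6: (m,n)=(-3,-4) → π∥ = -3-4·λ ≈ -9.472136, π⊥ = -3-4·λ' ≈ -0.527864 ∈ [-0.8, -0.4) ⇒ IN Λ
candidate 7: (m,n)=(-5,-4) → π∥ = -5-4·λ ≈ -11.472136, π⊥ = -5-4·λ' ≈ -2.527864 ∉ [-0.8, -0.4) ⇒ out
candidate 8: (m,n)=(-1,1) → π∥ = -1+1·λ ≈ 0.618034, π⊥ = -1+1·λ' ≈ -1.618034 ∉ [-0.8, -0.4) ⇒ out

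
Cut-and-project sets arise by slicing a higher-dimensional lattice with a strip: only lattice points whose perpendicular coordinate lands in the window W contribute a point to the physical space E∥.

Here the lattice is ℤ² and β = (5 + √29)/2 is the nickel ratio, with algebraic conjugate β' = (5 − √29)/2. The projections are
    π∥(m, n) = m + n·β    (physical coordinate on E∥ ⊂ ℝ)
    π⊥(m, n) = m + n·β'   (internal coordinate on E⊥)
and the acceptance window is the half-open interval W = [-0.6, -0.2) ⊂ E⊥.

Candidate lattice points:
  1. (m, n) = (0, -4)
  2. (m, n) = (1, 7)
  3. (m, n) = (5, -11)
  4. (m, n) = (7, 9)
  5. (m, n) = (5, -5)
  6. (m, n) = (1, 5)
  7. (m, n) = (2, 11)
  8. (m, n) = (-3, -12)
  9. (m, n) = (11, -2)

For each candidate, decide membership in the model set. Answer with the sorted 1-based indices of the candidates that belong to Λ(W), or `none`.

β' = (5−√29)/2 ≈ -0.19258.
#1 (0,-4): internal coord 0 + (-4)·β' = +0.77033; +0.77033 ∉ [-0.6, -0.2) → out
#2 (1,7): internal coord 1 + (7)·β' = -0.34808; -0.34808 ∈ [-0.6, -0.2) → IN Λ
#3 (5,-11): internal coord 5 + (-11)·β' = +7.11841; +7.11841 ∉ [-0.6, -0.2) → out
#4 (7,9): internal coord 7 + (9)·β' = +5.26676; +5.26676 ∉ [-0.6, -0.2) → out
#5 (5,-5): internal coord 5 + (-5)·β' = +5.96291; +5.96291 ∉ [-0.6, -0.2) → out
#6 (1,5): internal coord 1 + (5)·β' = +0.03709; +0.03709 ∉ [-0.6, -0.2) → out
#7 (2,11): internal coord 2 + (11)·β' = -0.11841; -0.11841 ∉ [-0.6, -0.2) → out
#8 (-3,-12): internal coord -3 + (-12)·β' = -0.68901; -0.68901 ∉ [-0.6, -0.2) → out
#9 (11,-2): internal coord 11 + (-2)·β' = +11.38516; +11.38516 ∉ [-0.6, -0.2) → out

2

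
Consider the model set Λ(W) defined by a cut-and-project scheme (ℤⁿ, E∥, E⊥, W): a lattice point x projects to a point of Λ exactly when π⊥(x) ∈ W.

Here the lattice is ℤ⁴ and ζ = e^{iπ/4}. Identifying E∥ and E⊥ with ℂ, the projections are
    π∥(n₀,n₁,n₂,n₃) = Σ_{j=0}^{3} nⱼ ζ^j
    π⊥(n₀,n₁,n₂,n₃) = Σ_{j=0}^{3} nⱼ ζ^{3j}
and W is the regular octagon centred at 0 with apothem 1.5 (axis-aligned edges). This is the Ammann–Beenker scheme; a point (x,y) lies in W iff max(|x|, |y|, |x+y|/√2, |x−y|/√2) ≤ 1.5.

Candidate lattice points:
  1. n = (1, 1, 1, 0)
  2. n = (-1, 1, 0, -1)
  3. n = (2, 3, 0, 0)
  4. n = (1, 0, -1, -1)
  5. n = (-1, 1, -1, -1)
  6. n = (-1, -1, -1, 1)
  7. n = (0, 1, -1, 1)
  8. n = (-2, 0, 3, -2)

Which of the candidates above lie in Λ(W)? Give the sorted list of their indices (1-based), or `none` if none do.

π⊥(n) = n₀ + n₁ζ³ + n₂ζ⁶ + n₃ζ⁹ where ζ = e^{iπ/4}.
candidate 1: n = (1, 1, 1, 0) → π⊥ ≈ (+0.2929, -0.2929); max(|x|,|y|,|x±y|/√2) = 0.4142 ≤ 1.5 ⇒ ∈ W
candidate 2: n = (-1, 1, 0, -1) → π⊥ ≈ (-2.4142, +0.0000); max(|x|,|y|,|x±y|/√2) = 2.4142 > 1.5 ⇒ ∉ W
candidate 3: n = (2, 3, 0, 0) → π⊥ ≈ (-0.1213, +2.1213); max(|x|,|y|,|x±y|/√2) = 2.1213 > 1.5 ⇒ ∉ W
candidate 4: n = (1, 0, -1, -1) → π⊥ ≈ (+0.2929, +0.2929); max(|x|,|y|,|x±y|/√2) = 0.4142 ≤ 1.5 ⇒ ∈ W
candidate 5: n = (-1, 1, -1, -1) → π⊥ ≈ (-2.4142, +1.0000); max(|x|,|y|,|x±y|/√2) = 2.4142 > 1.5 ⇒ ∉ W
candidate 6: n = (-1, -1, -1, 1) → π⊥ ≈ (+0.4142, +1.0000); max(|x|,|y|,|x±y|/√2) = 1.0000 ≤ 1.5 ⇒ ∈ W
candidate 7: n = (0, 1, -1, 1) → π⊥ ≈ (+0.0000, +2.4142); max(|x|,|y|,|x±y|/√2) = 2.4142 > 1.5 ⇒ ∉ W
candidate 8: n = (-2, 0, 3, -2) → π⊥ ≈ (-3.4142, -4.4142); max(|x|,|y|,|x±y|/√2) = 5.5355 > 1.5 ⇒ ∉ W

1, 4, 6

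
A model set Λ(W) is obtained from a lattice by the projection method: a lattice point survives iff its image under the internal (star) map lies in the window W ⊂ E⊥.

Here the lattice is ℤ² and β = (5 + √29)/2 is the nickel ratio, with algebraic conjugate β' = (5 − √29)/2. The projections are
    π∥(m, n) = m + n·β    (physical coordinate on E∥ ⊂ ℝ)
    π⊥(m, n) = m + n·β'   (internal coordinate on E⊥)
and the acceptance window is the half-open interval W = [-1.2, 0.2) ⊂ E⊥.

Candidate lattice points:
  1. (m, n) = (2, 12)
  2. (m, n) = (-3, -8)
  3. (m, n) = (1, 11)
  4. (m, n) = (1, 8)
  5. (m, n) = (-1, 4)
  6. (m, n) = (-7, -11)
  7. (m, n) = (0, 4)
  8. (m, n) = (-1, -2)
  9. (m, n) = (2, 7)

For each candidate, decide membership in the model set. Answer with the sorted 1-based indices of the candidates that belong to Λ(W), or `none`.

1, 3, 4, 7, 8

Compute β' = (5−√29)/2 = -0.1926, so π⊥(m,n) = m -0.1926·n.
candidate 1: (m,n)=(2,12) → π∥ = 2+12·β ≈ 64.3110, π⊥ = 2+12·β' ≈ -0.3110 ∈ [-1.2, 0.2) ⇒ IN Λ
candidate 2: (m,n)=(-3,-8) → π∥ = -3-8·β ≈ -44.5407, π⊥ = -3-8·β' ≈ -1.4593 ∉ [-1.2, 0.2) ⇒ out
candidate 3: (m,n)=(1,11) → π∥ = 1+11·β ≈ 58.1184, π⊥ = 1+11·β' ≈ -1.1184 ∈ [-1.2, 0.2) ⇒ IN Λ
candidate 4: (m,n)=(1,8) → π∥ = 1+8·β ≈ 42.5407, π⊥ = 1+8·β' ≈ -0.5407 ∈ [-1.2, 0.2) ⇒ IN Λ
candidate 5: (m,n)=(-1,4) → π∥ = -1+4·β ≈ 19.7703, π⊥ = -1+4·β' ≈ -1.7703 ∉ [-1.2, 0.2) ⇒ out
candidate 6: (m,n)=(-7,-11) → π∥ = -7-11·β ≈ -64.1184, π⊥ = -7-11·β' ≈ -4.8816 ∉ [-1.2, 0.2) ⇒ out
candidate 7: (m,n)=(0,4) → π∥ = 0+4·β ≈ 20.7703, π⊥ = 0+4·β' ≈ -0.7703 ∈ [-1.2, 0.2) ⇒ IN Λ
candidate 8: (m,n)=(-1,-2) → π∥ = -1-2·β ≈ -11.3852, π⊥ = -1-2·β' ≈ -0.6148 ∈ [-1.2, 0.2) ⇒ IN Λ
candidate 9: (m,n)=(2,7) → π∥ = 2+7·β ≈ 38.3481, π⊥ = 2+7·β' ≈ 0.6519 ∉ [-1.2, 0.2) ⇒ out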